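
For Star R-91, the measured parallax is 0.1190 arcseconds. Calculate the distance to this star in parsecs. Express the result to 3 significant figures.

d = 1/p = 1/0.1190 = 8.4034 pc.

8.40 pc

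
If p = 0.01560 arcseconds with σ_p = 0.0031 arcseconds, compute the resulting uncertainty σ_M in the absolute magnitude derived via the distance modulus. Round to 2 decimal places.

σ_M = 0.43 mag

M = m − 5 log₁₀ d + 5 = m + 5 log₁₀ p + 5, so ∂M/∂p = 5/(p ln 10).
σ_M = (5/ln 10) · (σ_p/p) = 2.1715 × 0.0031/0.01560 = 2.1715 × 0.19872 = 0.43152.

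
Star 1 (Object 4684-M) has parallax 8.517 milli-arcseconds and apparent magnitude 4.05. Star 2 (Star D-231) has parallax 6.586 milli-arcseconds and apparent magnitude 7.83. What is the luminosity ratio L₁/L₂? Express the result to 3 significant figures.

L₁/L₂ = 19.4

d₁ = 1/p₁ = 1/0.008517″ = 117.41 pc; d₂ = 1/p₂ = 1/0.006586″ = 151.84 pc.
M₁ = m₁ − 5 log₁₀ d₁ + 5 = 4.05 − 10.3485 + 5 = -1.2985.
M₂ = 7.83 − 10.9069 + 5 = 1.9231.
L₁/L₂ = 10^(0.4(M₂ − M₁)) = 10^(0.4 × 3.2216) = 10^1.28864 = 19.437.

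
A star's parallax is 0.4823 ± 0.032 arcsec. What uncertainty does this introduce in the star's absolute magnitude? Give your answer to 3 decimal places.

M = m − 5 log₁₀ d + 5 = m + 5 log₁₀ p + 5, so ∂M/∂p = 5/(p ln 10).
σ_M = (5/ln 10) · (σ_p/p) = 2.1715 × 0.032/0.4823 = 2.1715 × 0.066349 = 0.14408.

σ_M = 0.144 mag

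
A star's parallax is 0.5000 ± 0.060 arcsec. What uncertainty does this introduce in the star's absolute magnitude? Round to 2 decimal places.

σ_M = 0.26 mag

M = m − 5 log₁₀ d + 5 = m + 5 log₁₀ p + 5, so ∂M/∂p = 5/(p ln 10).
σ_M = (5/ln 10) · (σ_p/p) = 2.1715 × 0.060/0.5000 = 2.1715 × 0.12 = 0.26058.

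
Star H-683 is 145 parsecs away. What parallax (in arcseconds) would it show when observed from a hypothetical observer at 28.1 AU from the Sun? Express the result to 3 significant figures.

p (arcsec) = B (AU) / d (pc).
p = 28.1 / 145 = 0.19379 arcsec.

0.194 arcsec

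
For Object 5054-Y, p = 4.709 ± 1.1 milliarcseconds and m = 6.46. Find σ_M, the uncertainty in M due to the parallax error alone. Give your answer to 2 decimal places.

M = m − 5 log₁₀ d + 5 = m + 5 log₁₀ p + 5, so ∂M/∂p = 5/(p ln 10).
σ_M = (5/ln 10) · (σ_p/p) = 2.1715 × 1.1/4.709 = 2.1715 × 0.2336 = 0.50726.

σ_M = 0.51 mag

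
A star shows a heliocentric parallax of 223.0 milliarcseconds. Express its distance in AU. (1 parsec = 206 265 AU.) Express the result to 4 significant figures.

p = 223.0 milliarcseconds = 0.2230 arcsec.
d = 1/p = 1/0.2230 = 4.4843 pc.
In AU: 4.4843 × 206265 = 9.2495 × 10^5 AU.

925000 AU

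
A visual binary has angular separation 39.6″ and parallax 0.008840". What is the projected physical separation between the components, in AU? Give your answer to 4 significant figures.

d = 1/p = 1/0.008840″ = 113.12 pc.
At distance d (pc), an angle of θ arcsec spans θ·d AU: s = 39.6 × 113.12 = 4479.6 AU.

4480 AU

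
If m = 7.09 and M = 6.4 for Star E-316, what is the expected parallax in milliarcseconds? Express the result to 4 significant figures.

m − M = 7.09 − 6.4 = 0.69.
d = 10^((m−M)/5 + 1) = 10^1.138 = 13.74 pc.
p = 1/d = 1/13.74 = 0.07278 arcsec = 72.78 mas.

72.78 mas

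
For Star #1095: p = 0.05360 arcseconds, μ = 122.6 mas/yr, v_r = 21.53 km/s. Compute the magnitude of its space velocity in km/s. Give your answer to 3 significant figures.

d = 1/p = 1/0.05360″ = 18.657 pc.
μ = 122.6 mas/yr = 0.1226 ″/yr.
v_t = 4.740 μ d = 4.740 × 0.1226 × 18.657 = 10.842 km/s.
v = √(v_r² + v_t²) = √(21.53² + 10.842²) = √581.09 = 24.106 km/s.

24.1 km/s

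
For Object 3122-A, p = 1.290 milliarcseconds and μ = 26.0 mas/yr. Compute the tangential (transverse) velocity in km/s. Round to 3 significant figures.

d = 1/p = 1/0.001290″ = 775.19 pc.
μ = 26.0 mas/yr = 0.0260 ″/yr.
v_t = 4.74 × μ × d = 4.74 × 0.0260 × 775.19 = 95.534 km/s.

95.5 km/s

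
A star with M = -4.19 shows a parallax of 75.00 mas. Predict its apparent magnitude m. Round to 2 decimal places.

m = -3.57

d = 1/p = 1/0.07500″ = 13.333 pc.
m − M = 5 log₁₀ d − 5 = 5 log₁₀(13.333) − 5 = 5.6246 − 5 = 0.6246.
m = M + (m − M) = -4.19 + 0.6246 = -3.57.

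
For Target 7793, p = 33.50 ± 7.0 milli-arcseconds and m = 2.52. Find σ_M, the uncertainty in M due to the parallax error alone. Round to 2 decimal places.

M = m − 5 log₁₀ d + 5 = m + 5 log₁₀ p + 5, so ∂M/∂p = 5/(p ln 10).
σ_M = (5/ln 10) · (σ_p/p) = 2.1715 × 7.0/33.50 = 2.1715 × 0.20896 = 0.45376.

σ_M = 0.45 mag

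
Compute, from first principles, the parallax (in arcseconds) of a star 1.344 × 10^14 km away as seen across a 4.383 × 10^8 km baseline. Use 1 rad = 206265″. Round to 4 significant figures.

0.6727 arcsec

θ ≈ B/d = (4.383 × 10^8) / (1.344 × 10^14) = 3.2612 × 10^-6 rad.
In arcseconds: 3.2612 × 10^-6 × 206265 = 0.67267″.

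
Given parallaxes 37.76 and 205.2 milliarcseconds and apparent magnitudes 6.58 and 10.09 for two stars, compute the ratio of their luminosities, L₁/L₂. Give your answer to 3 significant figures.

d₁ = 1/p₁ = 1/0.03776″ = 26.483 pc; d₂ = 1/p₂ = 1/0.2052″ = 4.8733 pc.
M₁ = m₁ − 5 log₁₀ d₁ + 5 = 6.58 − 7.1148 + 5 = 4.4652.
M₂ = 10.09 − 3.4391 + 5 = 11.6509.
L₁/L₂ = 10^(0.4(M₂ − M₁)) = 10^(0.4 × 7.1857) = 10^2.87428 = 748.65.

L₁/L₂ = 749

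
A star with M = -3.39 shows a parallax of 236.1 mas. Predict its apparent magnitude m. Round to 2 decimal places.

d = 1/p = 1/0.2361″ = 4.2355 pc.
m − M = 5 log₁₀ d − 5 = 5 log₁₀(4.2355) − 5 = 3.1345 − 5 = -1.8655.
m = M + (m − M) = -3.39 + (-1.8655) = -5.26.

m = -5.26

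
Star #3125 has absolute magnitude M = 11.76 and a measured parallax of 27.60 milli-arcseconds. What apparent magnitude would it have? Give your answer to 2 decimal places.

d = 1/p = 1/0.02760″ = 36.232 pc.
m − M = 5 log₁₀ d − 5 = 5 log₁₀(36.232) − 5 = 7.7955 − 5 = 2.7955.
m = M + (m − M) = 11.76 + 2.7955 = 14.56.

m = 14.56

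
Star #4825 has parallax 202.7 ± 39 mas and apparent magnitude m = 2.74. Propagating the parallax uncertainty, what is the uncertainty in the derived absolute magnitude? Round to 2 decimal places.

σ_M = 0.42 mag

M = m − 5 log₁₀ d + 5 = m + 5 log₁₀ p + 5, so ∂M/∂p = 5/(p ln 10).
σ_M = (5/ln 10) · (σ_p/p) = 2.1715 × 39/202.7 = 2.1715 × 0.1924 = 0.4178.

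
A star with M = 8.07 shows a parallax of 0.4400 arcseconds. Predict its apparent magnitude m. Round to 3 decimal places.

d = 1/p = 1/0.4400″ = 2.2727 pc.
m − M = 5 log₁₀ d − 5 = 5 log₁₀(2.2727) − 5 = 1.7827 − 5 = -3.2173.
m = M + (m − M) = 8.07 + (-3.2173) = 4.853.

m = 4.853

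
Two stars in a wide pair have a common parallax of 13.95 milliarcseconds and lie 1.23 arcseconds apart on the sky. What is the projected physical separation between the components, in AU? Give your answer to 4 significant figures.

88.17 AU

d = 1/p = 1/0.01395″ = 71.685 pc.
At distance d (pc), an angle of θ arcsec spans θ·d AU: s = 1.23 × 71.685 = 88.173 AU.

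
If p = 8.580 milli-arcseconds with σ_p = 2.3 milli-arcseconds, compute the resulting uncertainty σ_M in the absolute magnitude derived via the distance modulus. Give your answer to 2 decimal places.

σ_M = 0.58 mag

M = m − 5 log₁₀ d + 5 = m + 5 log₁₀ p + 5, so ∂M/∂p = 5/(p ln 10).
σ_M = (5/ln 10) · (σ_p/p) = 2.1715 × 2.3/8.580 = 2.1715 × 0.26807 = 0.58211.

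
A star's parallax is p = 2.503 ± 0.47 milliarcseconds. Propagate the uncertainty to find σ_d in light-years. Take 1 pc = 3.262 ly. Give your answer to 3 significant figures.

245 ly

d = 1/p, so σ_d = σ_p / p².
σ_d = 0.000470 / (0.002503)² = 0.000470 / 0.000006265 = 75.02 pc = 75.02 × 3.262 ly = 244.72 ly.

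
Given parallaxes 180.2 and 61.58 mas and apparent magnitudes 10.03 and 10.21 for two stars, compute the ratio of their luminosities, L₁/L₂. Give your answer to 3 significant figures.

d₁ = 1/p₁ = 1/0.1802″ = 5.5494 pc; d₂ = 1/p₂ = 1/0.06158″ = 16.239 pc.
M₁ = m₁ − 5 log₁₀ d₁ + 5 = 10.03 − 3.7212 + 5 = 11.3088.
M₂ = 10.21 − 6.0528 + 5 = 9.1572.
L₁/L₂ = 10^(0.4(M₂ − M₁)) = 10^(0.4 × (-2.1516)) = 10^(-0.86064) = 0.13784.

L₁/L₂ = 0.138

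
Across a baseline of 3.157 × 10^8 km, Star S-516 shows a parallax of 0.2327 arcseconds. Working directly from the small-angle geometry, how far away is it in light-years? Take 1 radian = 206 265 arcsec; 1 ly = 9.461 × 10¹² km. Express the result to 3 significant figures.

θ = 0.2327″ = 0.2327/206265 = 1.1282 × 10^-6 rad.
d = B/θ = (3.157 × 10^8) / (1.1282 × 10^-6) = 2.7983 × 10^14 km = (2.7983 × 10^14) / (9.461 × 10^12) ly = 29.577 ly.

29.6 ly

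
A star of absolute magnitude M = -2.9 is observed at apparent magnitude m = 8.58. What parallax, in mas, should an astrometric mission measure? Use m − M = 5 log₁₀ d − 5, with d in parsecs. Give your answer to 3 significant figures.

m − M = 8.58 − (-2.9) = 11.48.
d = 10^((m−M)/5 + 1) = 10^3.296 = 1977 pc.
p = 1/d = 1/1977 = 0.00050582 arcsec = 0.50582 mas.

0.506 mas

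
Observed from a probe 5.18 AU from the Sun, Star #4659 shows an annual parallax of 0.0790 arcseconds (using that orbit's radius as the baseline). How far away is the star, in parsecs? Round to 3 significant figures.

With baseline B (in AU) and parallax p (in arcsec), d = B/p parsecs.
d = 5.18 / 0.0790 = 65.57 pc.

65.6 pc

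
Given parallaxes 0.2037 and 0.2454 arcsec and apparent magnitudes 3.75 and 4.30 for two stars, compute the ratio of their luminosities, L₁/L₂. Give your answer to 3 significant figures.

d₁ = 1/p₁ = 1/0.2037″ = 4.9092 pc; d₂ = 1/p₂ = 1/0.2454″ = 4.075 pc.
M₁ = m₁ − 5 log₁₀ d₁ + 5 = 3.75 − 3.4551 + 5 = 5.2949.
M₂ = 4.30 − 3.0506 + 5 = 6.2494.
L₁/L₂ = 10^(0.4(M₂ − M₁)) = 10^(0.4 × 0.9545) = 10^0.38180 = 2.4088.

L₁/L₂ = 2.41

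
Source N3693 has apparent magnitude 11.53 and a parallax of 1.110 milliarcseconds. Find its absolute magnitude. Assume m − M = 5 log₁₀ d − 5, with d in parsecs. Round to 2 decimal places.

M = 1.76

d = 1/p = 1/0.001110″ = 900.9 pc.
m − M = 5 log₁₀(900.9) − 5 = 14.7734 − 5 = 9.7734.
M = m − (m − M) = 11.53 − 9.7734 = 1.76.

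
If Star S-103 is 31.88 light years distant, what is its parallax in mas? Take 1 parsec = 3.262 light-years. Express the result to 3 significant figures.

102 mas

d = 31.88 ly ÷ 3.262 = 9.7731 pc.
p = 1/d = 1/9.7731 = 0.10232 arcsec.
= 0.10232 × 1000 = 102.32 mas.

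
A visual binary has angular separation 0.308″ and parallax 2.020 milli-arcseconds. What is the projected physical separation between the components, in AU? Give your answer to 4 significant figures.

152.5 AU

d = 1/p = 1/0.002020″ = 495.05 pc.
At distance d (pc), an angle of θ arcsec spans θ·d AU: s = 0.308 × 495.05 = 152.48 AU.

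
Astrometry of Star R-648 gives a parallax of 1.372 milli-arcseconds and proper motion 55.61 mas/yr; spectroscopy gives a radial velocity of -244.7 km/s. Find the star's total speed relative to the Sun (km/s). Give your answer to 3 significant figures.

311 km/s

d = 1/p = 1/0.001372″ = 728.86 pc.
μ = 55.61 mas/yr = 0.05561 ″/yr.
v_t = 4.740 μ d = 4.740 × 0.05561 × 728.86 = 192.12 km/s.
v = √(v_r² + v_t²) = √((-244.7)² + 192.12²) = √96788.2 = 311.11 km/s.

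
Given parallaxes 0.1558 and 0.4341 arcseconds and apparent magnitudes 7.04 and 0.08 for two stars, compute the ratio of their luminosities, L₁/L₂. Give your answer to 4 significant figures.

d₁ = 1/p₁ = 1/0.1558″ = 6.4185 pc; d₂ = 1/p₂ = 1/0.4341″ = 2.3036 pc.
M₁ = m₁ − 5 log₁₀ d₁ + 5 = 7.04 − 4.0372 + 5 = 8.0028.
M₂ = 0.08 − 1.8120 + 5 = 3.2680.
L₁/L₂ = 10^(0.4(M₂ − M₁)) = 10^(0.4 × (-4.7348)) = 10^(-1.89392) = 0.012767.

L₁/L₂ = 0.01277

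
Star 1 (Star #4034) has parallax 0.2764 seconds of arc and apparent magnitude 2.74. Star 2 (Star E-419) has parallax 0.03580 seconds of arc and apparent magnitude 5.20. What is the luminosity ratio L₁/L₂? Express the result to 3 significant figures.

d₁ = 1/p₁ = 1/0.2764″ = 3.6179 pc; d₂ = 1/p₂ = 1/0.03580″ = 27.933 pc.
M₁ = m₁ − 5 log₁₀ d₁ + 5 = 2.74 − 2.7923 + 5 = 4.9477.
M₂ = 5.20 − 7.2306 + 5 = 2.9694.
L₁/L₂ = 10^(0.4(M₂ − M₁)) = 10^(0.4 × (-1.9783)) = 10^(-0.79132) = 0.16169.

L₁/L₂ = 0.162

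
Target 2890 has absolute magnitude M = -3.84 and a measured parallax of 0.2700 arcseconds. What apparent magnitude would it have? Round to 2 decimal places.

d = 1/p = 1/0.2700″ = 3.7037 pc.
m − M = 5 log₁₀ d − 5 = 5 log₁₀(3.7037) − 5 = 2.8432 − 5 = -2.1568.
m = M + (m − M) = -3.84 + (-2.1568) = -6.00.

m = -6.00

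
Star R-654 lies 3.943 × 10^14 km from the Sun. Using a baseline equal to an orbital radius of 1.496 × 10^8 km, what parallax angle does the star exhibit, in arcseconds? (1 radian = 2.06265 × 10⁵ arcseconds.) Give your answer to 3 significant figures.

0.0783 arcsec

θ ≈ B/d = (1.496 × 10^8) / (3.943 × 10^14) = 3.7941 × 10^-7 rad.
In arcseconds: 3.7941 × 10^-7 × 206265 = 0.078259″.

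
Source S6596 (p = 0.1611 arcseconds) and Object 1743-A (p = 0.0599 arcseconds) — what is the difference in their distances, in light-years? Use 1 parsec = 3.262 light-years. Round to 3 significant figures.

34.2 ly

d_A = 1/0.1611″ = 6.2073 pc; d_B = 1/0.05990″ = 16.694 pc.
|d_B − d_A| = |16.694 − 6.2073| = 10.487 pc = 10.487 × 3.262 ly = 34.209 ly.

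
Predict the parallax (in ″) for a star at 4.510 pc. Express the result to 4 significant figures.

0.2217 ″

p = 1/d = 1/4.51 = 0.22173 arcsec.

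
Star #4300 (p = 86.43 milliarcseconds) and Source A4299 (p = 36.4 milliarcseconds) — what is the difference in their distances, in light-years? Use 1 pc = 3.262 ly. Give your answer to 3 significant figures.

51.9 ly

d_A = 1/0.08643″ = 11.57 pc; d_B = 1/0.03640″ = 27.473 pc.
|d_B − d_A| = |27.473 − 11.57| = 15.903 pc = 15.903 × 3.262 ly = 51.876 ly.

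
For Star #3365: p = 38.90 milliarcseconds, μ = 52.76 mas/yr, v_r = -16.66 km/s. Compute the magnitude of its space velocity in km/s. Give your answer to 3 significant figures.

17.9 km/s

d = 1/p = 1/0.03890″ = 25.707 pc.
μ = 52.76 mas/yr = 0.05276 ″/yr.
v_t = 4.740 μ d = 4.740 × 0.05276 × 25.707 = 6.4289 km/s.
v = √(v_r² + v_t²) = √((-16.66)² + 6.4289²) = √318.886 = 17.857 km/s.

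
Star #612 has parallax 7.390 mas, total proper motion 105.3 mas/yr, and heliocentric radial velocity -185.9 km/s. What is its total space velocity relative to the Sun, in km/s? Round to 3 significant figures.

d = 1/p = 1/0.007390″ = 135.32 pc.
μ = 105.3 mas/yr = 0.1053 ″/yr.
v_t = 4.740 μ d = 4.740 × 0.1053 × 135.32 = 67.541 km/s.
v = √(v_r² + v_t²) = √((-185.9)² + 67.541²) = √39120.6 = 197.79 km/s.

198 km/s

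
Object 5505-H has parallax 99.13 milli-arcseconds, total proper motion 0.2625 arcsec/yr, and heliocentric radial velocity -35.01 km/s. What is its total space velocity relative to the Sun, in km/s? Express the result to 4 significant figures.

37.19 km/s

d = 1/p = 1/0.09913″ = 10.088 pc.
v_t = 4.740 μ d = 4.740 × 0.2625 × 10.088 = 12.552 km/s.
v = √(v_r² + v_t²) = √((-35.01)² + 12.552²) = √1383.25 = 37.192 km/s.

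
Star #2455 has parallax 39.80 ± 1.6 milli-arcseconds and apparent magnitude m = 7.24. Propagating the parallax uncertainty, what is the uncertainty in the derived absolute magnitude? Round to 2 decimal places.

σ_M = 0.09 mag

M = m − 5 log₁₀ d + 5 = m + 5 log₁₀ p + 5, so ∂M/∂p = 5/(p ln 10).
σ_M = (5/ln 10) · (σ_p/p) = 2.1715 × 1.6/39.80 = 2.1715 × 0.040201 = 0.087296.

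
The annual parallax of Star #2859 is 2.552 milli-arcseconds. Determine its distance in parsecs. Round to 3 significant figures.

392 pc

p = 2.552 milli-arcseconds = 0.002552 arcsec.
d = 1/p = 1/0.002552 = 391.85 pc.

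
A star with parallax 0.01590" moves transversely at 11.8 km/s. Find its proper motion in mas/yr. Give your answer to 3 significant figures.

d = 1/p = 1/0.01590″ = 62.893 pc.
μ = v_t / (4.74 d) = 11.8 / (4.74 × 62.893) = 11.8 / 298.11 = 0.039583 ″/yr = 39.583 mas/yr.

39.6 mas/yr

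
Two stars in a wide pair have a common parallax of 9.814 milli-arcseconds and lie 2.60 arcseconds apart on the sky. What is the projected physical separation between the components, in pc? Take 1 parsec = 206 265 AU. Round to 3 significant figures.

d = 1/p = 1/0.009814″ = 101.9 pc.
At distance d (pc), an angle of θ arcsec spans θ·d AU: s = 2.60 × 101.9 = 264.94 AU.
= 264.94 / 206265 = 0.0012845 pc.

0.00128 pc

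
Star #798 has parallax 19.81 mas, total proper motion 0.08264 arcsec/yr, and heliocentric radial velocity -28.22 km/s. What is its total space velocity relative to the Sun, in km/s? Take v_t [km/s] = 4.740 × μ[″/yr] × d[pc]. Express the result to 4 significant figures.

d = 1/p = 1/0.01981″ = 50.48 pc.
v_t = 4.740 μ d = 4.740 × 0.08264 × 50.48 = 19.774 km/s.
v = √(v_r² + v_t²) = √((-28.22)² + 19.774²) = √1187.38 = 34.458 km/s.

34.46 km/s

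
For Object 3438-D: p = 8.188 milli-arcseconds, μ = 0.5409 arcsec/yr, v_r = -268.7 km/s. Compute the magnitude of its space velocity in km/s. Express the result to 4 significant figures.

412.6 km/s

d = 1/p = 1/0.008188″ = 122.13 pc.
v_t = 4.740 μ d = 4.740 × 0.5409 × 122.13 = 313.12 km/s.
v = √(v_r² + v_t²) = √((-268.7)² + 313.12²) = √170244 = 412.61 km/s.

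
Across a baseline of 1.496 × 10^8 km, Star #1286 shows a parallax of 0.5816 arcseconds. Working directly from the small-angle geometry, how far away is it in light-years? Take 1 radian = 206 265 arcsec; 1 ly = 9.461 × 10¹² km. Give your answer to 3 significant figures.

θ = 0.5816″ = 0.5816/206265 = 2.8197 × 10^-6 rad.
d = B/θ = (1.496 × 10^8) / (2.8197 × 10^-6) = 5.3055 × 10^13 km = (5.3055 × 10^13) / (9.461 × 10^12) ly = 5.6078 ly.

5.61 ly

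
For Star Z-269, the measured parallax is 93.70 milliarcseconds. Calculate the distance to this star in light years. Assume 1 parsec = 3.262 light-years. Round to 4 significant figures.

34.81 light years

p = 93.70 milliarcseconds = 0.09370 arcsec.
d = 1/p = 1/0.09370 = 10.672 pc.
In light-years: 10.672 × 3.262 = 34.812 ly.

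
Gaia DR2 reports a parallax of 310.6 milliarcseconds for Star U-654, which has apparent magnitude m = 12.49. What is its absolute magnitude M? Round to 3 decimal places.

M = 14.951

d = 1/p = 1/0.3106″ = 3.2196 pc.
m − M = 5 log₁₀(3.2196) − 5 = 2.5390 − 5 = -2.4610.
M = m − (m − M) = 12.49 − (-2.4610) = 14.951.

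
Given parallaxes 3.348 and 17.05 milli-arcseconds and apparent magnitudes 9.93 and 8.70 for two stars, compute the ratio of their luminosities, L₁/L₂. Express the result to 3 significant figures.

L₁/L₂ = 8.35

d₁ = 1/p₁ = 1/0.003348″ = 298.69 pc; d₂ = 1/p₂ = 1/0.01705″ = 58.651 pc.
M₁ = m₁ − 5 log₁₀ d₁ + 5 = 9.93 − 12.3761 + 5 = 2.5539.
M₂ = 8.70 − 8.8414 + 5 = 4.8586.
L₁/L₂ = 10^(0.4(M₂ − M₁)) = 10^(0.4 × 2.3047) = 10^0.92188 = 8.3537.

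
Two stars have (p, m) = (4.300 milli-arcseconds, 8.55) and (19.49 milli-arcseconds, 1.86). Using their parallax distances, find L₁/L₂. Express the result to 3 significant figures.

d₁ = 1/p₁ = 1/0.004300″ = 232.56 pc; d₂ = 1/p₂ = 1/0.01949″ = 51.308 pc.
M₁ = m₁ − 5 log₁₀ d₁ + 5 = 8.55 − 11.8327 + 5 = 1.7173.
M₂ = 1.86 − 8.5509 + 5 = -1.6909.
L₁/L₂ = 10^(0.4(M₂ − M₁)) = 10^(0.4 × (-3.4082)) = 10^(-1.36328) = 0.043323.

L₁/L₂ = 0.0433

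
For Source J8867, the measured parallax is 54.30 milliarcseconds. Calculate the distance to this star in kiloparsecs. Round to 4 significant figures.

p = 54.30 milliarcseconds = 0.05430 arcsec.
d = 1/p = 1/0.05430 = 18.416 pc.
= 0.018416 kpc.

0.01842 kpc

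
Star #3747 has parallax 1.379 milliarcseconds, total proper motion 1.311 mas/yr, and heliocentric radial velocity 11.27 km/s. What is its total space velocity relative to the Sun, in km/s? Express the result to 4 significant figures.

12.14 km/s

d = 1/p = 1/0.001379″ = 725.16 pc.
μ = 1.311 mas/yr = 0.001311 ″/yr.
v_t = 4.740 μ d = 4.740 × 0.001311 × 725.16 = 4.5062 km/s.
v = √(v_r² + v_t²) = √(11.27² + 4.5062²) = √147.319 = 12.138 km/s.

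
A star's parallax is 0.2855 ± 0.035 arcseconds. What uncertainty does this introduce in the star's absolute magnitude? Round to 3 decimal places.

σ_M = 0.266 mag

M = m − 5 log₁₀ d + 5 = m + 5 log₁₀ p + 5, so ∂M/∂p = 5/(p ln 10).
σ_M = (5/ln 10) · (σ_p/p) = 2.1715 × 0.035/0.2855 = 2.1715 × 0.12259 = 0.2662.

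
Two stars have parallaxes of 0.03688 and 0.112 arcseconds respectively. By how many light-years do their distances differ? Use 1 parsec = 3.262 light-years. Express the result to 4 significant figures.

59.32 ly

d_A = 1/0.03688″ = 27.115 pc; d_B = 1/0.1120″ = 8.9286 pc.
|d_B − d_A| = |8.9286 − 27.115| = 18.186 pc = 18.186 × 3.262 ly = 59.323 ly.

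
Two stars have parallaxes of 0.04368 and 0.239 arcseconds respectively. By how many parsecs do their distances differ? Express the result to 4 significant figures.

d_A = 1/0.04368″ = 22.894 pc; d_B = 1/0.2390″ = 4.1841 pc.
|d_B − d_A| = |4.1841 − 22.894| = 18.71 pc.

18.71 pc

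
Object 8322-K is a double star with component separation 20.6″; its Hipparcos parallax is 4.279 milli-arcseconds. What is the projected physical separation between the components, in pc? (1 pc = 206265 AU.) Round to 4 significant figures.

d = 1/p = 1/0.004279″ = 233.7 pc.
At distance d (pc), an angle of θ arcsec spans θ·d AU: s = 20.6 × 233.7 = 4814.2 AU.
= 4814.2 / 206265 = 0.023340 pc.

0.02334 pc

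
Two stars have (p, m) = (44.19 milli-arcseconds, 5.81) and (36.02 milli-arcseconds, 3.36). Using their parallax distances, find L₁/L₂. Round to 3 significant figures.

d₁ = 1/p₁ = 1/0.04419″ = 22.63 pc; d₂ = 1/p₂ = 1/0.03602″ = 27.762 pc.
M₁ = m₁ − 5 log₁₀ d₁ + 5 = 5.81 − 6.7734 + 5 = 4.0366.
M₂ = 3.36 − 7.2173 + 5 = 1.1427.
L₁/L₂ = 10^(0.4(M₂ − M₁)) = 10^(0.4 × (-2.8939)) = 10^(-1.15756) = 0.069573.

L₁/L₂ = 0.0696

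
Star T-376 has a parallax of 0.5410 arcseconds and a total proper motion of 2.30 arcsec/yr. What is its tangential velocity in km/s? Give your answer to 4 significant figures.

20.15 km/s

d = 1/p = 1/0.5410″ = 1.8484 pc.
v_t = 4.74 × μ × d = 4.74 × 2.30 × 1.8484 = 20.151 km/s.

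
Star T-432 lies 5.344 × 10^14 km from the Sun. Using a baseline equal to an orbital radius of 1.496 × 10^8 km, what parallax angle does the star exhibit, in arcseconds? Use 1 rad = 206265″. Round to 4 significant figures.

0.05774 arcsec

θ ≈ B/d = (1.496 × 10^8) / (5.344 × 10^14) = 2.7994 × 10^-7 rad.
In arcseconds: 2.7994 × 10^-7 × 206265 = 0.057742″.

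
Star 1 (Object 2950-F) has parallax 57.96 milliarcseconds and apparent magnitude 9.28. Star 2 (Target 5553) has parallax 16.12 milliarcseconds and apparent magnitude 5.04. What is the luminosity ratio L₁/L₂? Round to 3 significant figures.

L₁/L₂ = 0.00156

d₁ = 1/p₁ = 1/0.05796″ = 17.253 pc; d₂ = 1/p₂ = 1/0.01612″ = 62.035 pc.
M₁ = m₁ − 5 log₁₀ d₁ + 5 = 9.28 − 6.1843 + 5 = 8.0957.
M₂ = 5.04 − 8.9632 + 5 = 1.0768.
L₁/L₂ = 10^(0.4(M₂ − M₁)) = 10^(0.4 × (-7.0189)) = 10^(-2.80756) = 0.0015575.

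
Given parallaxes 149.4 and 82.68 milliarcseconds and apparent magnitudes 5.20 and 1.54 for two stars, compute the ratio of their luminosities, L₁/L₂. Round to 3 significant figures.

d₁ = 1/p₁ = 1/0.1494″ = 6.6934 pc; d₂ = 1/p₂ = 1/0.08268″ = 12.095 pc.
M₁ = m₁ − 5 log₁₀ d₁ + 5 = 5.20 − 4.1282 + 5 = 6.0718.
M₂ = 1.54 − 5.4130 + 5 = 1.1270.
L₁/L₂ = 10^(0.4(M₂ − M₁)) = 10^(0.4 × (-4.9448)) = 10^(-1.97792) = 0.010522.

L₁/L₂ = 0.0105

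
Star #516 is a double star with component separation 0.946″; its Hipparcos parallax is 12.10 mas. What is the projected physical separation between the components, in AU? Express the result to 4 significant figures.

d = 1/p = 1/0.01210″ = 82.645 pc.
At distance d (pc), an angle of θ arcsec spans θ·d AU: s = 0.946 × 82.645 = 78.182 AU.

78.18 AU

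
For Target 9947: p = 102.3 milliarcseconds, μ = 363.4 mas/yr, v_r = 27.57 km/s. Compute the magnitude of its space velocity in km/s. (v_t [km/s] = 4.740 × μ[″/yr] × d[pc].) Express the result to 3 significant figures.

32.3 km/s

d = 1/p = 1/0.1023″ = 9.7752 pc.
μ = 363.4 mas/yr = 0.3634 ″/yr.
v_t = 4.740 μ d = 4.740 × 0.3634 × 9.7752 = 16.838 km/s.
v = √(v_r² + v_t²) = √(27.57² + 16.838²) = √1043.62 = 32.305 km/s.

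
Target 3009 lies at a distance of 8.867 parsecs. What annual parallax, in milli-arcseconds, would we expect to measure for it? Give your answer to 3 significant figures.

113 mas

p = 1/d = 1/8.867 = 0.11278 arcsec.
= 0.11278 × 1000 = 112.78 mas.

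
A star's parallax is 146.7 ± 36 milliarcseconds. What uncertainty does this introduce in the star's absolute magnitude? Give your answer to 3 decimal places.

σ_M = 0.533 mag

M = m − 5 log₁₀ d + 5 = m + 5 log₁₀ p + 5, so ∂M/∂p = 5/(p ln 10).
σ_M = (5/ln 10) · (σ_p/p) = 2.1715 × 36/146.7 = 2.1715 × 0.2454 = 0.53289.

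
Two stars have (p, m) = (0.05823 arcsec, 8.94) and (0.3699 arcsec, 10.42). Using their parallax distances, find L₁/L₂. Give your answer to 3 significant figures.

d₁ = 1/p₁ = 1/0.05823″ = 17.173 pc; d₂ = 1/p₂ = 1/0.3699″ = 2.7034 pc.
M₁ = m₁ − 5 log₁₀ d₁ + 5 = 8.94 − 6.1742 + 5 = 7.7658.
M₂ = 10.42 − 2.1596 + 5 = 13.2604.
L₁/L₂ = 10^(0.4(M₂ − M₁)) = 10^(0.4 × 5.4946) = 10^2.19784 = 157.7.

L₁/L₂ = 158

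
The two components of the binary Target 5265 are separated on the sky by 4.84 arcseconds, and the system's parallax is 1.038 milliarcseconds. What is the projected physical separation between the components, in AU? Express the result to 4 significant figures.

4663 AU

d = 1/p = 1/0.001038″ = 963.39 pc.
At distance d (pc), an angle of θ arcsec spans θ·d AU: s = 4.84 × 963.39 = 4662.8 AU.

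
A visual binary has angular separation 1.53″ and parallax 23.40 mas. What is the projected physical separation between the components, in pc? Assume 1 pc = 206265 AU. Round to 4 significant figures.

0.0003170 pc

d = 1/p = 1/0.02340″ = 42.735 pc.
At distance d (pc), an angle of θ arcsec spans θ·d AU: s = 1.53 × 42.735 = 65.385 AU.
= 65.385 / 206265 = 0.00031700 pc.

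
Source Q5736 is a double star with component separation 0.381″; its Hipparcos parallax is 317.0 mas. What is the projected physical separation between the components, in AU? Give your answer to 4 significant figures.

d = 1/p = 1/0.3170″ = 3.1546 pc.
At distance d (pc), an angle of θ arcsec spans θ·d AU: s = 0.381 × 3.1546 = 1.2019 AU.

1.202 AU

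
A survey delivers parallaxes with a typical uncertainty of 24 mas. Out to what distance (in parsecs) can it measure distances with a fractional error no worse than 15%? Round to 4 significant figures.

σ_d/d = σ_p/p, so the condition is σ_p/p ≤ 0.15, i.e. p ≥ σ_p/0.15.
p_min = 24/0.15 = 160 mas = 0.16 arcsec.
d_max = 1/p_min = 1/0.16 = 6.25 pc.

6.250 pc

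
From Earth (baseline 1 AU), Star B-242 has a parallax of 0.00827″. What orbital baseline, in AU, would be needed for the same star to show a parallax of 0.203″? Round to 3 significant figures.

24.5 AU

Parallax scales linearly with baseline: p ∝ B, so B = p_target / p_Earth × 1 AU.
B = 0.203 / 0.00827 = 24.547 AU.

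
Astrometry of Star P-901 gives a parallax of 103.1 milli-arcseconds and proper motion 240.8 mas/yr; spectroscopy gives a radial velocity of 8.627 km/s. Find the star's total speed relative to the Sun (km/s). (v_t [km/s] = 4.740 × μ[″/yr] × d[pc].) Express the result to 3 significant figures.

d = 1/p = 1/0.1031″ = 9.6993 pc.
μ = 240.8 mas/yr = 0.2408 ″/yr.
v_t = 4.740 μ d = 4.740 × 0.2408 × 9.6993 = 11.071 km/s.
v = √(v_r² + v_t²) = √(8.627² + 11.071²) = √196.992 = 14.035 km/s.

14.0 km/s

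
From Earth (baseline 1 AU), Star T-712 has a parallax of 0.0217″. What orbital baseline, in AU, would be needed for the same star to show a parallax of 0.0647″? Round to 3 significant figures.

Parallax scales linearly with baseline: p ∝ B, so B = p_target / p_Earth × 1 AU.
B = 0.0647 / 0.0217 = 2.9816 AU.

2.98 AU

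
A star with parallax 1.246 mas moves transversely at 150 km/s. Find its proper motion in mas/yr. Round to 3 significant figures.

d = 1/p = 1/0.001246″ = 802.57 pc.
μ = v_t / (4.74 d) = 150 / (4.74 × 802.57) = 150 / 3804.2 = 0.03943 ″/yr = 39.43 mas/yr.

39.4 mas/yr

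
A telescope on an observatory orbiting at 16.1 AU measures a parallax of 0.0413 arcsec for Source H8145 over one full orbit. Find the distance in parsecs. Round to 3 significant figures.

390 pc

With baseline B (in AU) and parallax p (in arcsec), d = B/p parsecs.
d = 16.1 / 0.0413 = 389.83 pc.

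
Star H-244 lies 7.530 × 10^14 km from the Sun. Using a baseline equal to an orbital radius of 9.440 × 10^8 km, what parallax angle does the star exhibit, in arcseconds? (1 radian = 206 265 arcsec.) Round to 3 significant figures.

0.259 arcsec

θ ≈ B/d = (9.440 × 10^8) / (7.530 × 10^14) = 1.2537 × 10^-6 rad.
In arcseconds: 1.2537 × 10^-6 × 206265 = 0.25859″.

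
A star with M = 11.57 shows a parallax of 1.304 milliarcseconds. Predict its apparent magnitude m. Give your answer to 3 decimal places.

m = 20.994

d = 1/p = 1/0.001304″ = 766.87 pc.
m − M = 5 log₁₀ d − 5 = 5 log₁₀(766.87) − 5 = 14.4236 − 5 = 9.4236.
m = M + (m − M) = 11.57 + 9.4236 = 20.994.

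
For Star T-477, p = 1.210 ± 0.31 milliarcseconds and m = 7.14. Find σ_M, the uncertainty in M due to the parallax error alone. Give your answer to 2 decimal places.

M = m − 5 log₁₀ d + 5 = m + 5 log₁₀ p + 5, so ∂M/∂p = 5/(p ln 10).
σ_M = (5/ln 10) · (σ_p/p) = 2.1715 × 0.31/1.210 = 2.1715 × 0.2562 = 0.55634.

σ_M = 0.56 mag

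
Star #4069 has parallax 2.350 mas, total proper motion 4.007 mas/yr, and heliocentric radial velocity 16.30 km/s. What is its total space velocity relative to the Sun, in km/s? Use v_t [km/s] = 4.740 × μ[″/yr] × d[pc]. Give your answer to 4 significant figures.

18.19 km/s

d = 1/p = 1/0.002350″ = 425.53 pc.
μ = 4.007 mas/yr = 0.004007 ″/yr.
v_t = 4.740 μ d = 4.740 × 0.004007 × 425.53 = 8.0822 km/s.
v = √(v_r² + v_t²) = √(16.30² + 8.0822²) = √331.012 = 18.194 km/s.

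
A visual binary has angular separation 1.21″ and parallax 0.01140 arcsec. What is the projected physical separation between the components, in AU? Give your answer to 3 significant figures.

d = 1/p = 1/0.01140″ = 87.719 pc.
At distance d (pc), an angle of θ arcsec spans θ·d AU: s = 1.21 × 87.719 = 106.14 AU.

106 AU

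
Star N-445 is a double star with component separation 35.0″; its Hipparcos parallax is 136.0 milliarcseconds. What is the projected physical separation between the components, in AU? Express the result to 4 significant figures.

d = 1/p = 1/0.1360″ = 7.3529 pc.
At distance d (pc), an angle of θ arcsec spans θ·d AU: s = 35.0 × 7.3529 = 257.35 AU.

257.4 AU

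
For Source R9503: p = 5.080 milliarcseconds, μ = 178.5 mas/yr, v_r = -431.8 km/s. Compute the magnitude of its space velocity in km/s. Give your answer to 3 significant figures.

463 km/s

d = 1/p = 1/0.005080″ = 196.85 pc.
μ = 178.5 mas/yr = 0.1785 ″/yr.
v_t = 4.740 μ d = 4.740 × 0.1785 × 196.85 = 166.55 km/s.
v = √(v_r² + v_t²) = √((-431.8)² + 166.55²) = √214190 = 462.81 km/s.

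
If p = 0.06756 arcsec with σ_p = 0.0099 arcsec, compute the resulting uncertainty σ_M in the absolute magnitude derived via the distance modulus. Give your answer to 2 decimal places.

σ_M = 0.32 mag

M = m − 5 log₁₀ d + 5 = m + 5 log₁₀ p + 5, so ∂M/∂p = 5/(p ln 10).
σ_M = (5/ln 10) · (σ_p/p) = 2.1715 × 0.0099/0.06756 = 2.1715 × 0.14654 = 0.31821.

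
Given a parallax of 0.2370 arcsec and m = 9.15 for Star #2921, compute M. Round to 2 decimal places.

M = 11.02

d = 1/p = 1/0.2370″ = 4.2194 pc.
m − M = 5 log₁₀(4.2194) − 5 = 3.1263 − 5 = -1.8737.
M = m − (m − M) = 9.15 − (-1.8737) = 11.02.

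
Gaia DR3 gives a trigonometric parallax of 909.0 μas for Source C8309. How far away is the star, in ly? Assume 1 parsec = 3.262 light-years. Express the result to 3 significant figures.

p = 909.0 μas = 0.0009090 arcsec.
d = 1/p = 1/0.0009090 = 1100.1 pc.
In light-years: 1100.1 × 3.262 = 3588.5 ly.

3590 ly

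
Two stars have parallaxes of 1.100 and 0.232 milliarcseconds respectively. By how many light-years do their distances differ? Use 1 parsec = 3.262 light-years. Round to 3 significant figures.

11100 ly

d_A = 1/0.001100″ = 909.09 pc; d_B = 1/0.0002320″ = 4310.3 pc.
|d_B − d_A| = |4310.3 − 909.09| = 3401.2 pc = 3401.2 × 3.262 ly = 11095 ly.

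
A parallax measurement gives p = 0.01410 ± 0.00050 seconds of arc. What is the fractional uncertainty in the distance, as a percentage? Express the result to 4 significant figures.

3.546%

For d = 1/p, |σ_d/d| = |σ_p/p|.
σ_p/p = 0.00050 / 0.01410 = 0.035461 = 3.5461%.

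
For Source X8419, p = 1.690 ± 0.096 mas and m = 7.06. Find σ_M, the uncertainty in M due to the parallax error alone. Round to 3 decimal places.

M = m − 5 log₁₀ d + 5 = m + 5 log₁₀ p + 5, so ∂M/∂p = 5/(p ln 10).
σ_M = (5/ln 10) · (σ_p/p) = 2.1715 × 0.096/1.690 = 2.1715 × 0.056805 = 0.12335.

σ_M = 0.123 mag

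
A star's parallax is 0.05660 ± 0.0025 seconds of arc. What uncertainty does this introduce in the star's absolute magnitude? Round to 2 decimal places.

M = m − 5 log₁₀ d + 5 = m + 5 log₁₀ p + 5, so ∂M/∂p = 5/(p ln 10).
σ_M = (5/ln 10) · (σ_p/p) = 2.1715 × 0.0025/0.05660 = 2.1715 × 0.04417 = 0.095915.

σ_M = 0.10 mag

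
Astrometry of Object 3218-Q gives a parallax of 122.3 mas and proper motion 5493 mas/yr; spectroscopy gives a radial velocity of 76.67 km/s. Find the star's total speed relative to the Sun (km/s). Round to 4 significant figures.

d = 1/p = 1/0.1223″ = 8.1766 pc.
μ = 5493 mas/yr = 5.493 ″/yr.
v_t = 4.740 μ d = 4.740 × 5.493 × 8.1766 = 212.89 km/s.
v = √(v_r² + v_t²) = √(76.67² + 212.89²) = √51200.4 = 226.28 km/s.

226.3 km/s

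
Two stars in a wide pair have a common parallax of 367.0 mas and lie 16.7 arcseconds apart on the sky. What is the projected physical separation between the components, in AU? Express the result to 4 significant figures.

d = 1/p = 1/0.3670″ = 2.7248 pc.
At distance d (pc), an angle of θ arcsec spans θ·d AU: s = 16.7 × 2.7248 = 45.504 AU.

45.50 AU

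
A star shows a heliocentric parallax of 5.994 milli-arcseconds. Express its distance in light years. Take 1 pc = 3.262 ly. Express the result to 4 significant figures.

544.2 light years

p = 5.994 milli-arcseconds = 0.005994 arcsec.
d = 1/p = 1/0.005994 = 166.83 pc.
In light-years: 166.83 × 3.262 = 544.2 ly.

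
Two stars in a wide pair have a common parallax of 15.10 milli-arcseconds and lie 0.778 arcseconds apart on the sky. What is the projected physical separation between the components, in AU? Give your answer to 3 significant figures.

51.5 AU

d = 1/p = 1/0.01510″ = 66.225 pc.
At distance d (pc), an angle of θ arcsec spans θ·d AU: s = 0.778 × 66.225 = 51.523 AU.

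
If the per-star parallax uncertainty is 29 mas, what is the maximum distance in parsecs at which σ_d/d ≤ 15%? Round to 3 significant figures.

5.17 pc

σ_d/d = σ_p/p, so the condition is σ_p/p ≤ 0.15, i.e. p ≥ σ_p/0.15.
p_min = 29/0.15 = 193.33 mas = 0.19333 arcsec.
d_max = 1/p_min = 1/0.19333 = 5.1725 pc.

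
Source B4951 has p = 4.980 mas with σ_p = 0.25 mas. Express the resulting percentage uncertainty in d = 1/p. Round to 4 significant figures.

For d = 1/p, |σ_d/d| = |σ_p/p|.
σ_p/p = 0.25 / 4.980 = 0.050201 = 5.0201%.

5.020%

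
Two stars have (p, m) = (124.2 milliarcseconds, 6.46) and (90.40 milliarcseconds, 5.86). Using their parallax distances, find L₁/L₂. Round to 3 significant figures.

L₁/L₂ = 0.305

d₁ = 1/p₁ = 1/0.1242″ = 8.0515 pc; d₂ = 1/p₂ = 1/0.09040″ = 11.062 pc.
M₁ = m₁ − 5 log₁₀ d₁ + 5 = 6.46 − 4.5294 + 5 = 6.9306.
M₂ = 5.86 − 5.2192 + 5 = 5.6408.
L₁/L₂ = 10^(0.4(M₂ − M₁)) = 10^(0.4 × (-1.2898)) = 10^(-0.51592) = 0.30485.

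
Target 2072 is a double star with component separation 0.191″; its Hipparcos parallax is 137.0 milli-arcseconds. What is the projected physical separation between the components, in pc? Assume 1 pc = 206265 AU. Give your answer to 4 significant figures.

d = 1/p = 1/0.1370″ = 7.2993 pc.
At distance d (pc), an angle of θ arcsec spans θ·d AU: s = 0.191 × 7.2993 = 1.3942 AU.
= 1.3942 / 206265 = 6.7593 × 10^-6 pc.

6.759 × 10^-6 pc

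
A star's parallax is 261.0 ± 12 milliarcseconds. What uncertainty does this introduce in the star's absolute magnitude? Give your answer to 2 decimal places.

σ_M = 0.10 mag

M = m − 5 log₁₀ d + 5 = m + 5 log₁₀ p + 5, so ∂M/∂p = 5/(p ln 10).
σ_M = (5/ln 10) · (σ_p/p) = 2.1715 × 12/261.0 = 2.1715 × 0.045977 = 0.099839.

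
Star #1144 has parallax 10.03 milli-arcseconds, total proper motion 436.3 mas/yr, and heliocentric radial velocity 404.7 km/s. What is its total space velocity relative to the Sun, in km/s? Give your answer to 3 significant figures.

d = 1/p = 1/0.01003″ = 99.701 pc.
μ = 436.3 mas/yr = 0.4363 ″/yr.
v_t = 4.740 μ d = 4.740 × 0.4363 × 99.701 = 206.19 km/s.
v = √(v_r² + v_t²) = √(404.7² + 206.19²) = √206296 = 454.2 km/s.

454 km/s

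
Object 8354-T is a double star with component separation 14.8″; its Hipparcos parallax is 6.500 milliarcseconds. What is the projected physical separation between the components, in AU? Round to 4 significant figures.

d = 1/p = 1/0.006500″ = 153.85 pc.
At distance d (pc), an angle of θ arcsec spans θ·d AU: s = 14.8 × 153.85 = 2277 AU.

2277 AU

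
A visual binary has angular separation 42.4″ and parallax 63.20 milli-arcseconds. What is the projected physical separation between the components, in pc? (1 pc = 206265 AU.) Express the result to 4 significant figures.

d = 1/p = 1/0.06320″ = 15.823 pc.
At distance d (pc), an angle of θ arcsec spans θ·d AU: s = 42.4 × 15.823 = 670.9 AU.
= 670.9 / 206265 = 0.0032526 pc.

0.003253 pc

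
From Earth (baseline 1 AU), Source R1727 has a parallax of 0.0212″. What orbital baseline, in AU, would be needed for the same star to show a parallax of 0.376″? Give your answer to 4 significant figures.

Parallax scales linearly with baseline: p ∝ B, so B = p_target / p_Earth × 1 AU.
B = 0.376 / 0.0212 = 17.736 AU.

17.74 AU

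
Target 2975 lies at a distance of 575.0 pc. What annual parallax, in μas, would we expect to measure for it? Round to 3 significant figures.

p = 1/d = 1/575 = 0.0017391 arcsec.
= 0.0017391 × 10⁶ = 1739.1 μas.

1740 μas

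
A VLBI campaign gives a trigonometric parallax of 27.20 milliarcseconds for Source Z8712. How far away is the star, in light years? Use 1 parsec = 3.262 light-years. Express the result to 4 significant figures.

119.9 light years

p = 27.20 milliarcseconds = 0.02720 arcsec.
d = 1/p = 1/0.02720 = 36.765 pc.
In light-years: 36.765 × 3.262 = 119.93 ly.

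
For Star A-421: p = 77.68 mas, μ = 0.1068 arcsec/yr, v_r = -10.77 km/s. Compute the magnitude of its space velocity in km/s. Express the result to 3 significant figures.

d = 1/p = 1/0.07768″ = 12.873 pc.
v_t = 4.740 μ d = 4.740 × 0.1068 × 12.873 = 6.5167 km/s.
v = √(v_r² + v_t²) = √((-10.77)² + 6.5167²) = √158.46 = 12.588 km/s.

12.6 km/s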